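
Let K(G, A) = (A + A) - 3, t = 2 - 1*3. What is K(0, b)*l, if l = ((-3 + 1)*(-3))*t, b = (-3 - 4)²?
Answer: -570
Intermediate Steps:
t = -1 (t = 2 - 3 = -1)
b = 49 (b = (-7)² = 49)
K(G, A) = -3 + 2*A (K(G, A) = 2*A - 3 = -3 + 2*A)
l = -6 (l = ((-3 + 1)*(-3))*(-1) = -2*(-3)*(-1) = 6*(-1) = -6)
K(0, b)*l = (-3 + 2*49)*(-6) = (-3 + 98)*(-6) = 95*(-6) = -570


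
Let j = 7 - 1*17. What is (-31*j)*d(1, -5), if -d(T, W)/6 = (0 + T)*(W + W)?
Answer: 18600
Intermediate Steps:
d(T, W) = -12*T*W (d(T, W) = -6*(0 + T)*(W + W) = -6*T*2*W = -12*T*W)
j = -10 (j = 7 - 17 = -10)
(-31*j)*d(1, -5) = (-31*(-10))*(-12*1*(-5)) = 310*60 = 18600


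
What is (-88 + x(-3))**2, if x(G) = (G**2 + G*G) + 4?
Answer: 4356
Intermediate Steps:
x(G) = 4 + 2*G**2 (x(G) = (G**2 + G**2) + 4 = 2*G**2 + 4 = 4 + 2*G**2)
(-88 + x(-3))**2 = (-88 + (4 + 2*(-3)**2))**2 = (-88 + (4 + 2*9))**2 = (-88 + (4 + 18))**2 = (-88 + 22)**2 = (-66)**2 = 4356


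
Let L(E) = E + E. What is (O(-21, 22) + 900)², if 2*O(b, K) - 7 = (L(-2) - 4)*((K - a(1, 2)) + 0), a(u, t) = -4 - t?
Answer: 2505889/4 ≈ 6.2647e+5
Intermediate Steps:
L(E) = 2*E
O(b, K) = -41/2 - 4*K (O(b, K) = 7/2 + ((2*(-2) - 4)*((K - (-4 - 1*2)) + 0))/2 = 7/2 + ((-4 - 4)*((K - (-4 - 2)) + 0))/2 = 7/2 + (-8*((K - 1*(-6)) + 0))/2 = 7/2 + (-8*((K + 6) + 0))/2 = 7/2 + (-8*((6 + K) + 0))/2 = 7/2 + (-8*(6 + K))/2 = 7/2 + (-48 - 8*K)/2 = 7/2 + (-24 - 4*K) = -41/2 - 4*K)
(O(-21, 22) + 900)² = ((-41/2 - 4*22) + 900)² = ((-41/2 - 88) + 900)² = (-217/2 + 900)² = (1583/2)² = 2505889/4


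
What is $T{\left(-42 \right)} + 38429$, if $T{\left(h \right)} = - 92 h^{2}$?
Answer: $-123859$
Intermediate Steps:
$T{\left(-42 \right)} + 38429 = - 92 \left(-42\right)^{2} + 38429 = \left(-92\right) 1764 + 38429 = -162288 + 38429 = -123859$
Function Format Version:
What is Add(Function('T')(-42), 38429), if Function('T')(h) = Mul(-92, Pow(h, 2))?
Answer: -123859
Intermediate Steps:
Add(Function('T')(-42), 38429) = Add(Mul(-92, Pow(-42, 2)), 38429) = Add(Mul(-92, 1764), 38429) = Add(-162288, 38429) = -123859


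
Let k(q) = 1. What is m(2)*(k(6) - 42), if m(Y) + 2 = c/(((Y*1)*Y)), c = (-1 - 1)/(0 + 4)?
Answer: 697/8 ≈ 87.125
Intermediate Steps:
c = -½ (c = -2/4 = -2*¼ = -½ ≈ -0.50000)
m(Y) = -2 - 1/(2*Y²)
m(2)*(k(6) - 42) = (-2 - ½/2²)*(1 - 42) = (-2 - ½*¼)*(-41) = (-2 - ⅛)*(-41) = -17/8*(-41) = 697/8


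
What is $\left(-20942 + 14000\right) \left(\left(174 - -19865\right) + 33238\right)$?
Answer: $-369848934$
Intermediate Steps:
$\left(-20942 + 14000\right) \left(\left(174 - -19865\right) + 33238\right) = - 6942 \left(\left(174 + 19865\right) + 33238\right) = - 6942 \left(20039 + 33238\right) = \left(-6942\right) 53277 = -369848934$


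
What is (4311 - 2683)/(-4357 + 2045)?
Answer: -407/578 ≈ -0.70415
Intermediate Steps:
(4311 - 2683)/(-4357 + 2045) = 1628/(-2312) = 1628*(-1/2312) = -407/578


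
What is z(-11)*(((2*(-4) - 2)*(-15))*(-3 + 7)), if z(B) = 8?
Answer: 4800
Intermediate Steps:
z(-11)*(((2*(-4) - 2)*(-15))*(-3 + 7)) = 8*(((2*(-4) - 2)*(-15))*(-3 + 7)) = 8*(((-8 - 2)*(-15))*4) = 8*(-10*(-15)*4) = 8*(150*4) = 8*600 = 4800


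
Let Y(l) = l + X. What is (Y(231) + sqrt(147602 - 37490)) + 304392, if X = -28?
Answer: 304595 + 4*sqrt(6882) ≈ 3.0493e+5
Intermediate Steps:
Y(l) = -28 + l (Y(l) = l - 28 = -28 + l)
(Y(231) + sqrt(147602 - 37490)) + 304392 = ((-28 + 231) + sqrt(147602 - 37490)) + 304392 = (203 + sqrt(110112)) + 304392 = (203 + 4*sqrt(6882)) + 304392 = 304595 + 4*sqrt(6882)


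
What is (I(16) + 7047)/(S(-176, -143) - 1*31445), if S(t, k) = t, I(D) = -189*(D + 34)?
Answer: 2403/31621 ≈ 0.075994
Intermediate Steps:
I(D) = -6426 - 189*D (I(D) = -189*(34 + D) = -6426 - 189*D)
(I(16) + 7047)/(S(-176, -143) - 1*31445) = ((-6426 - 189*16) + 7047)/(-176 - 1*31445) = ((-6426 - 3024) + 7047)/(-176 - 31445) = (-9450 + 7047)/(-31621) = -2403*(-1/31621) = 2403/31621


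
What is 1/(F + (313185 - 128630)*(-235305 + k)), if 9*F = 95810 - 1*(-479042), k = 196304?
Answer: -9/64779891143 ≈ -1.3893e-10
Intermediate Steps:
F = 574852/9 (F = (95810 - 1*(-479042))/9 = (95810 + 479042)/9 = (⅑)*574852 = 574852/9 ≈ 63872.)
1/(F + (313185 - 128630)*(-235305 + k)) = 1/(574852/9 + (313185 - 128630)*(-235305 + 196304)) = 1/(574852/9 + 184555*(-39001)) = 1/(574852/9 - 7197829555) = 1/(-64779891143/9) = -9/64779891143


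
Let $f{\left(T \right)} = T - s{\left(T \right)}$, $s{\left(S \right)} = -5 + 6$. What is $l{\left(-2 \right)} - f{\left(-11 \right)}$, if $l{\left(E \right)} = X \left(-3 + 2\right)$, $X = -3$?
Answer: $15$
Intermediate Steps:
$s{\left(S \right)} = 1$
$l{\left(E \right)} = 3$ ($l{\left(E \right)} = - 3 \left(-3 + 2\right) = \left(-3\right) \left(-1\right) = 3$)
$f{\left(T \right)} = -1 + T$ ($f{\left(T \right)} = T - 1 = -1 + T$)
$l{\left(-2 \right)} - f{\left(-11 \right)} = 3 - \left(-1 - 11\right) = 3 - -12 = 3 + 12 = 15$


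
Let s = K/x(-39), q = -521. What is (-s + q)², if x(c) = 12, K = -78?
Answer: 1058841/4 ≈ 2.6471e+5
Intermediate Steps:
s = -13/2 (s = -78/12 = -78*1/12 = -13/2 ≈ -6.5000)
(-s + q)² = (-1*(-13/2) - 521)² = (13/2 - 521)² = (-1029/2)² = 1058841/4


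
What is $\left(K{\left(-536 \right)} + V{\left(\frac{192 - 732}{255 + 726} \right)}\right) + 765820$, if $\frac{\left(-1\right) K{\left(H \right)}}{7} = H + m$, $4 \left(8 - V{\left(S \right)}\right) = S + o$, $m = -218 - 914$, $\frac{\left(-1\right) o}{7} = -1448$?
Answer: $\frac{84471745}{109} \approx 7.7497 \cdot 10^{5}$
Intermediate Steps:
$o = 10136$ ($o = \left(-7\right) \left(-1448\right) = 10136$)
$m = -1132$ ($m = -218 - 914 = -1132$)
$V{\left(S \right)} = -2526 - \frac{S}{4}$ ($V{\left(S \right)} = 8 - \frac{S + 10136}{4} = 8 - \frac{10136 + S}{4} = 8 - \left(2534 + \frac{S}{4}\right) = -2526 - \frac{S}{4}$)
$K{\left(H \right)} = 7924 - 7 H$ ($K{\left(H \right)} = - 7 \left(H - 1132\right) = - 7 \left(-1132 + H\right) = 7924 - 7 H$)
$\left(K{\left(-536 \right)} + V{\left(\frac{192 - 732}{255 + 726} \right)}\right) + 765820 = \left(\left(7924 - -3752\right) - \left(2526 + \frac{\left(192 - 732\right) \frac{1}{255 + 726}}{4}\right)\right) + 765820 = \left(\left(7924 + 3752\right) - \left(2526 + \frac{\left(-540\right) \frac{1}{981}}{4}\right)\right) + 765820 = \left(11676 - \left(2526 + \frac{\left(-540\right) \frac{1}{981}}{4}\right)\right) + 765820 = \left(11676 - \frac{275319}{109}\right) + 765820 = \frac{997365}{109} + 765820 = \frac{84471745}{109}$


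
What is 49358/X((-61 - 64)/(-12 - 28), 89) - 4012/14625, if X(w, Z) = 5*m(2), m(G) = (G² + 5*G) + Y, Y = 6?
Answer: 14429191/29250 ≈ 493.31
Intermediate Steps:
m(G) = 6 + G² + 5*G (m(G) = (G² + 5*G) + 6 = 6 + G² + 5*G)
X(w, Z) = 100 (X(w, Z) = 5*(6 + 2² + 5*2) = 5*(6 + 4 + 10) = 5*20 = 100)
49358/X((-61 - 64)/(-12 - 28), 89) - 4012/14625 = 49358/100 - 4012/14625 = 49358*(1/100) - 4012*1/14625 = 24679/50 - 4012/14625 = 14429191/29250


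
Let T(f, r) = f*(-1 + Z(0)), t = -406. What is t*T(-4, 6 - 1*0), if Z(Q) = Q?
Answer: -1624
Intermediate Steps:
T(f, r) = -f (T(f, r) = f*(-1 + 0) = f*(-1) = -f)
t*T(-4, 6 - 1*0) = -(-406)*(-4) = -406*4 = -1624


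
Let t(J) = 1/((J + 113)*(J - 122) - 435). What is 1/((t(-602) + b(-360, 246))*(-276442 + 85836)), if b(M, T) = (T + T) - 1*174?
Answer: -353601/21432714352114 ≈ -1.6498e-8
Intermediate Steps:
b(M, T) = -174 + 2*T (b(M, T) = 2*T - 174 = -174 + 2*T)
t(J) = 1/(-435 + (-122 + J)*(113 + J)) (t(J) = 1/((113 + J)*(-122 + J) - 435) = 1/((-122 + J)*(113 + J) - 435) = 1/(-435 + (-122 + J)*(113 + J)))
1/((t(-602) + b(-360, 246))*(-276442 + 85836)) = 1/((1/(-14221 + (-602)**2 - 9*(-602)) + (-174 + 2*246))*(-276442 + 85836)) = 1/((1/(-14221 + 362404 + 5418) + (-174 + 492))*(-190606)) = 1/((1/353601 + 318)*(-190606)) = 1/((112445119/353601)*(-190606)) = 1/(-21432714352114/353601) = -353601/21432714352114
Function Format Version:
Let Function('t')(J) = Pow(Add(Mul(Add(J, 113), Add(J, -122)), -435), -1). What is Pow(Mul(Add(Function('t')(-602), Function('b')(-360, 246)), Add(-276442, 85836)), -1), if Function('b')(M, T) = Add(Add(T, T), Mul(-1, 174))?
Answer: Rational(-353601, 21432714352114) ≈ -1.6498e-8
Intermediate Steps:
Function('b')(M, T) = Add(-174, Mul(2, T)) (Function('b')(M, T) = Add(Mul(2, T), -174) = Add(-174, Mul(2, T)))
Function('t')(J) = Pow(Add(-435, Mul(Add(-122, J), Add(113, J))), -1) (Function('t')(J) = Pow(Add(Mul(Add(113, J), Add(-122, J)), -435), -1) = Pow(Add(Mul(Add(-122, J), Add(113, J)), -435), -1) = Pow(Add(-435, Mul(Add(-122, J), Add(113, J))), -1))
Pow(Mul(Add(Function('t')(-602), Function('b')(-360, 246)), Add(-276442, 85836)), -1) = Pow(Mul(Add(Pow(Add(-14221, Pow(-602, 2), Mul(-9, -602)), -1), Add(-174, Mul(2, 246))), Add(-276442, 85836)), -1) = Pow(Mul(Add(Pow(Add(-14221, 362404, 5418), -1), Add(-174, 492)), -190606), -1) = Pow(Mul(Add(Pow(353601, -1), 318), -190606), -1) = Pow(Mul(Add(Rational(1, 353601), 318), -190606), -1) = Pow(Mul(Rational(112445119, 353601), -190606), -1) = Pow(Rational(-21432714352114, 353601), -1) = Rational(-353601, 21432714352114)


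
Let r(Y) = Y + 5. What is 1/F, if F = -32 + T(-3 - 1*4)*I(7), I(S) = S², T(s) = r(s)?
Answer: -1/130 ≈ -0.0076923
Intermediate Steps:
r(Y) = 5 + Y
T(s) = 5 + s
F = -130 (F = -32 + (5 + (-3 - 1*4))*7² = -32 + (5 + (-3 - 4))*49 = -32 + (5 - 7)*49 = -32 - 2*49 = -32 - 98 = -130)
1/F = 1/(-130) = -1/130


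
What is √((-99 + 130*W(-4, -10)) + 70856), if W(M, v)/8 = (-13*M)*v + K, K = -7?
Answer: I*√477323 ≈ 690.89*I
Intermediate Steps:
W(M, v) = -56 - 104*M*v (W(M, v) = 8*((-13*M)*v - 7) = 8*(-13*M*v - 7) = 8*(-7 - 13*M*v) = -56 - 104*M*v)
√((-99 + 130*W(-4, -10)) + 70856) = √((-99 + 130*(-56 - 104*(-4)*(-10))) + 70856) = √((-99 + 130*(-56 - 4160)) + 70856) = √((-99 + 130*(-4216)) + 70856) = √((-99 - 548080) + 70856) = √(-548179 + 70856) = √(-477323) = I*√477323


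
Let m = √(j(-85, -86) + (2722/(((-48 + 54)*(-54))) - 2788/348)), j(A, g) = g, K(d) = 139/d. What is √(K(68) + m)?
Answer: √(17885547 + 16762*I*√27905830)/2958 ≈ 2.4868 + 2.0347*I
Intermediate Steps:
m = I*√27905830/522 (m = √(-86 + (2722/(((-48 + 54)*(-54))) - 2788/348)) = √(-86 + (2722/((6*(-54))) - 2788*1/348)) = √(-86 + (2722/(-324) - 697/87)) = √(-86 + (2722*(-1/324) - 697/87)) = √(-86 + (-1361/162 - 697/87)) = √(-86 - 77107/4698) = √(-481135/4698) = I*√27905830/522 ≈ 10.12*I)
√(K(68) + m) = √(139/68 + I*√27905830/522)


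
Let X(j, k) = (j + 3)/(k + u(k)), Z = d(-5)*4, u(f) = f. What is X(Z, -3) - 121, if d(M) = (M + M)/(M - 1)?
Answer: -2207/18 ≈ -122.61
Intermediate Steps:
d(M) = 2*M/(-1 + M) (d(M) = (2*M)/(-1 + M) = 2*M/(-1 + M))
Z = 20/3 (Z = (2*(-5)/(-1 - 5))*4 = (2*(-5)/(-6))*4 = (2*(-5)*(-⅙))*4 = (5/3)*4 = 20/3 ≈ 6.6667)
X(j, k) = (3 + j)/(2*k) (X(j, k) = (j + 3)/(k + k) = (3 + j)/((2*k)) = (3 + j)*(1/(2*k)) = (3 + j)/(2*k))
X(Z, -3) - 121 = (½)*(3 + 20/3)/(-3) - 121 = (½)*(-⅓)*(29/3) - 121 = -29/18 - 121 = -2207/18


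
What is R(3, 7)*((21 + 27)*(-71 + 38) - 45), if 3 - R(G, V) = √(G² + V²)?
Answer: -4887 + 1629*√58 ≈ 7519.1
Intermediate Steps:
R(G, V) = 3 - √(G² + V²)
R(3, 7)*((21 + 27)*(-71 + 38) - 45) = (3 - √(3² + 7²))*((21 + 27)*(-71 + 38) - 45) = (3 - √(9 + 49))*(48*(-33) - 45) = (3 - √58)*(-1584 - 45) = (3 - √58)*(-1629) = -4887 + 1629*√58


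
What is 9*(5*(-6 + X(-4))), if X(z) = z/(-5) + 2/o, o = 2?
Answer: -189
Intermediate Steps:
X(z) = 1 - z/5 (X(z) = z/(-5) + 2/2 = z*(-⅕) + 2*(½) = -z/5 + 1 = 1 - z/5)
9*(5*(-6 + X(-4))) = 9*(5*(-6 + (1 - ⅕*(-4)))) = 9*(5*(-6 + (1 + ⅘))) = 9*(5*(-6 + 9/5)) = 9*(5*(-21/5)) = 9*(-21) = -189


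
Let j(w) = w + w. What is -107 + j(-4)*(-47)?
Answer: 269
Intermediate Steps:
j(w) = 2*w
-107 + j(-4)*(-47) = -107 + (2*(-4))*(-47) = -107 - 8*(-47) = -107 + 376 = 269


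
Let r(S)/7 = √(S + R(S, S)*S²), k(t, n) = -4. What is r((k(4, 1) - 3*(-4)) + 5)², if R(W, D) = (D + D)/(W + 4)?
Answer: 226135/17 ≈ 13302.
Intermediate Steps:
R(W, D) = 2*D/(4 + W) (R(W, D) = (2*D)/(4 + W) = 2*D/(4 + W))
r(S) = 7*√(S + 2*S³/(4 + S)) (r(S) = 7*√(S + (2*S/(4 + S))*S²) = 7*√(S + 2*S³/(4 + S)))
r((k(4, 1) - 3*(-4)) + 5)² = (7*√(((-4 - 3*(-4)) + 5)*(4 + ((-4 - 3*(-4)) + 5) + 2*((-4 - 3*(-4)) + 5)²)/(4 + ((-4 - 3*(-4)) + 5))))² = (7*√(((-4 + 12) + 5)*(4 + ((-4 + 12) + 5) + 2*((-4 + 12) + 5)²)/(4 + ((-4 + 12) + 5))))² = (7*√((8 + 5)*(4 + (8 + 5) + 2*(8 + 5)²)/(4 + (8 + 5))))² = (7*√(13*(4 + 13 + 2*13²)/(4 + 13)))² = (7*√(13*(4 + 13 + 2*169)/17))² = (7*√(13*(1/17)*(4 + 13 + 338)))² = (7*√(13*(1/17)*355))² = (7*√(4615/17))² = (7*(√78455/17))² = (7*√78455/17)² = 226135/17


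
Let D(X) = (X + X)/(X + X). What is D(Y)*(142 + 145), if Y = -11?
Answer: 287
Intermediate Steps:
D(X) = 1 (D(X) = (2*X)/((2*X)) = (2*X)*(1/(2*X)) = 1)
D(Y)*(142 + 145) = 1*(142 + 145) = 1*287 = 287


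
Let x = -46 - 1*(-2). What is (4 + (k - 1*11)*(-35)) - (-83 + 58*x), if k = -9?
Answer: 3339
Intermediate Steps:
x = -44 (x = -46 + 2 = -44)
(4 + (k - 1*11)*(-35)) - (-83 + 58*x) = (4 + (-9 - 1*11)*(-35)) - (-83 + 58*(-44)) = (4 + (-9 - 11)*(-35)) - (-83 - 2552) = (4 - 20*(-35)) - 1*(-2635) = (4 + 700) + 2635 = 704 + 2635 = 3339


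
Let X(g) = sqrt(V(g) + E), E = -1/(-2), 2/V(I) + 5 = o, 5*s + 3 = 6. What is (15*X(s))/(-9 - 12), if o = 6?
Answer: -5*sqrt(10)/14 ≈ -1.1294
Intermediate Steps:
s = 3/5 (s = -3/5 + (1/5)*6 = -3/5 + 6/5 = 3/5 ≈ 0.60000)
V(I) = 2 (V(I) = 2/(-5 + 6) = 2/1 = 2*1 = 2)
E = 1/2 (E = -1*(-1/2) = 1/2 ≈ 0.50000)
X(g) = sqrt(10)/2 (X(g) = sqrt(2 + 1/2) = sqrt(5/2) = sqrt(10)/2)
(15*X(s))/(-9 - 12) = (15*(sqrt(10)/2))/(-9 - 12) = (15*sqrt(10)/2)/(-21) = (15*sqrt(10)/2)*(-1/21) = -5*sqrt(10)/14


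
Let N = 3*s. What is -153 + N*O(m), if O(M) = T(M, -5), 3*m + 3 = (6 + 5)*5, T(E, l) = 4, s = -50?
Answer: -753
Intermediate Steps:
m = 52/3 (m = -1 + ((6 + 5)*5)/3 = -1 + (11*5)/3 = -1 + (⅓)*55 = -1 + 55/3 = 52/3 ≈ 17.333)
N = -150 (N = 3*(-50) = -150)
O(M) = 4
-153 + N*O(m) = -153 - 150*4 = -153 - 600 = -753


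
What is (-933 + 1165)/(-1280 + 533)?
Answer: -232/747 ≈ -0.31058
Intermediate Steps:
(-933 + 1165)/(-1280 + 533) = 232/(-747) = 232*(-1/747) = -232/747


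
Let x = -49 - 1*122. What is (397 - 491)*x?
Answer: 16074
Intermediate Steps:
x = -171 (x = -49 - 122 = -171)
(397 - 491)*x = (397 - 491)*(-171) = -94*(-171) = 16074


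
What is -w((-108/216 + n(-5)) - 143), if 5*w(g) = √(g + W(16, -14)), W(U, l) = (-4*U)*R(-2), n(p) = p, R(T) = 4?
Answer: -I*√1618/10 ≈ -4.0224*I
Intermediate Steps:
W(U, l) = -16*U (W(U, l) = -4*U*4 = -16*U)
w(g) = √(-256 + g)/5 (w(g) = √(g - 16*16)/5 = √(g - 256)/5 = √(-256 + g)/5)
-w((-108/216 + n(-5)) - 143) = -√(-256 + ((-108/216 - 5) - 143))/5 = -√(-256 + ((-108*1/216 - 5) - 143))/5 = -√(-256 + ((-½ - 5) - 143))/5 = -√(-256 + (-11/2 - 143))/5 = -√(-256 - 297/2)/5 = -√(-809/2)/5 = -I*√1618/2/5 = -I*√1618/10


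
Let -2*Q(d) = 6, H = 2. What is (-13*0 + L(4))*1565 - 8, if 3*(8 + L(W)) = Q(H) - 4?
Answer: -48539/3 ≈ -16180.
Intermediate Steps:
Q(d) = -3 (Q(d) = -½*6 = -3)
L(W) = -31/3 (L(W) = -8 + (-3 - 4)/3 = -8 + (⅓)*(-7) = -8 - 7/3 = -31/3)
(-13*0 + L(4))*1565 - 8 = (-13*0 - 31/3)*1565 - 8 = (0 - 31/3)*1565 - 8 = -31/3*1565 - 8 = -48515/3 - 8 = -48539/3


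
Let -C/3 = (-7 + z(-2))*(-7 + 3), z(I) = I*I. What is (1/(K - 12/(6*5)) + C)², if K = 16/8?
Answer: 80089/64 ≈ 1251.4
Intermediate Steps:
K = 2 (K = 16*(⅛) = 2)
z(I) = I²
C = -36 (C = -3*(-7 + (-2)²)*(-7 + 3) = -3*(-7 + 4)*(-4) = -(-9)*(-4) = -3*12 = -36)
(1/(K - 12/(6*5)) + C)² = (1/(2 - 12/(6*5)) - 36)² = (1/(2 - 12/30) - 36)² = (1/(2 - 12*1/30) - 36)² = (1/(2 - ⅖) - 36)² = (1/(8/5) - 36)² = (5/8 - 36)² = (-283/8)² = 80089/64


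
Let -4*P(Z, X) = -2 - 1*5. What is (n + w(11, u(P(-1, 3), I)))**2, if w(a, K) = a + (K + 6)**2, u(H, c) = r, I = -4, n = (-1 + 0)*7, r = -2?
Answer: 400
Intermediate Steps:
P(Z, X) = 7/4 (P(Z, X) = -(-2 - 1*5)/4 = -(-2 - 5)/4 = -1/4*(-7) = 7/4)
n = -7 (n = -1*7 = -7)
u(H, c) = -2
w(a, K) = a + (6 + K)**2
(n + w(11, u(P(-1, 3), I)))**2 = (-7 + (11 + (6 - 2)**2))**2 = (-7 + (11 + 4**2))**2 = (-7 + (11 + 16))**2 = (-7 + 27)**2 = 20**2 = 400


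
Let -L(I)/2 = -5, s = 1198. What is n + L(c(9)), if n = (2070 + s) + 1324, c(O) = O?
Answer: 4602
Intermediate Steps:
L(I) = 10 (L(I) = -2*(-5) = 10)
n = 4592 (n = (2070 + 1198) + 1324 = 3268 + 1324 = 4592)
n + L(c(9)) = 4592 + 10 = 4602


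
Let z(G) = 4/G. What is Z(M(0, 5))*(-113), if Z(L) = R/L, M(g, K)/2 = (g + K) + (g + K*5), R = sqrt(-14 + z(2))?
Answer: -113*I*sqrt(3)/30 ≈ -6.5241*I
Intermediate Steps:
R = 2*I*sqrt(3) (R = sqrt(-14 + 4/2) = sqrt(-14 + 4*(1/2)) = sqrt(-14 + 2) = sqrt(-12) = 2*I*sqrt(3) ≈ 3.4641*I)
M(g, K) = 4*g + 12*K (M(g, K) = 2*((g + K) + (g + K*5)) = 2*((K + g) + (g + 5*K)) = 2*(2*g + 6*K) = 4*g + 12*K)
Z(L) = 2*I*sqrt(3)/L (Z(L) = (2*I*sqrt(3))/L = 2*I*sqrt(3)/L)
Z(M(0, 5))*(-113) = (2*I*sqrt(3)/(4*0 + 12*5))*(-113) = (2*I*sqrt(3)/(0 + 60))*(-113) = (2*I*sqrt(3)/60)*(-113) = (2*I*sqrt(3)*(1/60))*(-113) = (I*sqrt(3)/30)*(-113) = -113*I*sqrt(3)/30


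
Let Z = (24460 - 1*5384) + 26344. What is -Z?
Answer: -45420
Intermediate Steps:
Z = 45420 (Z = (24460 - 5384) + 26344 = 19076 + 26344 = 45420)
-Z = -1*45420 = -45420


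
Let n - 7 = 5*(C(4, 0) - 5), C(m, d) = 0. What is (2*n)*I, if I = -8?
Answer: 288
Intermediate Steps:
n = -18 (n = 7 + 5*(0 - 5) = 7 + 5*(-5) = 7 - 25 = -18)
(2*n)*I = (2*(-18))*(-8) = -36*(-8) = 288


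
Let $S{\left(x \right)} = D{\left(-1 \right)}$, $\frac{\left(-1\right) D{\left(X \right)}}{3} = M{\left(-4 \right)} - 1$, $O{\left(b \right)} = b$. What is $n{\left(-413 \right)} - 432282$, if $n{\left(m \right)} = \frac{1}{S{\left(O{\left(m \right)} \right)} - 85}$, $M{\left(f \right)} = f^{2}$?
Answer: $- \frac{56196661}{130} \approx -4.3228 \cdot 10^{5}$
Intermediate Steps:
$D{\left(X \right)} = -45$ ($D{\left(X \right)} = - 3 \left(\left(-4\right)^{2} - 1\right) = - 3 \left(16 - 1\right) = \left(-3\right) 15 = -45$)
$S{\left(x \right)} = -45$
$n{\left(m \right)} = - \frac{1}{130}$ ($n{\left(m \right)} = \frac{1}{-45 - 85} = \frac{1}{-130} = - \frac{1}{130}$)
$n{\left(-413 \right)} - 432282 = - \frac{1}{130} - 432282 = - \frac{56196661}{130}$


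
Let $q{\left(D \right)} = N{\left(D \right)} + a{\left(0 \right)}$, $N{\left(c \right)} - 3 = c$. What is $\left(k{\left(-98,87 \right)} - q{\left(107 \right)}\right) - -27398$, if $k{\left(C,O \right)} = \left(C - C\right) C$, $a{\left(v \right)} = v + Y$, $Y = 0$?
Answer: $27288$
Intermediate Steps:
$N{\left(c \right)} = 3 + c$
$a{\left(v \right)} = v$ ($a{\left(v \right)} = v + 0 = v$)
$q{\left(D \right)} = 3 + D$ ($q{\left(D \right)} = \left(3 + D\right) + 0 = 3 + D$)
$k{\left(C,O \right)} = 0$ ($k{\left(C,O \right)} = 0 C = 0$)
$\left(k{\left(-98,87 \right)} - q{\left(107 \right)}\right) - -27398 = \left(0 - \left(3 + 107\right)\right) - -27398 = \left(0 - 110\right) + 27398 = -110 + 27398 = 27288$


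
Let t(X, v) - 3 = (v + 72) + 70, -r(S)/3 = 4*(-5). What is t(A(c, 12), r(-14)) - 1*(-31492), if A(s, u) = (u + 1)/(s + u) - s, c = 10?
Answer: 31697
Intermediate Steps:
A(s, u) = -s + (1 + u)/(s + u) (A(s, u) = (1 + u)/(s + u) - s = -s + (1 + u)/(s + u))
r(S) = 60 (r(S) = -12*(-5) = -3*(-20) = 60)
t(X, v) = 145 + v (t(X, v) = 3 + ((v + 72) + 70) = 3 + ((72 + v) + 70) = 3 + (142 + v) = 145 + v)
t(A(c, 12), r(-14)) - 1*(-31492) = (145 + 60) - 1*(-31492) = 205 + 31492 = 31697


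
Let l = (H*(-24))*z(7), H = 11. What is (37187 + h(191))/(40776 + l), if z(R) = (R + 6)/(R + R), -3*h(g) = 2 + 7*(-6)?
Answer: 781207/851148 ≈ 0.91783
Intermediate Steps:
h(g) = 40/3 (h(g) = -(2 + 7*(-6))/3 = -(2 - 42)/3 = -⅓*(-40) = 40/3)
z(R) = (6 + R)/(2*R) (z(R) = (6 + R)/((2*R)) = (6 + R)*(1/(2*R)) = (6 + R)/(2*R))
l = -1716/7 (l = (11*(-24))*((½)*(6 + 7)/7) = -132*13/7 = -264*13/14 = -1716/7 ≈ -245.14)
(37187 + h(191))/(40776 + l) = (37187 + 40/3)/(40776 - 1716/7) = 111601/(3*(283716/7)) = (111601/3)*(7/283716) = 781207/851148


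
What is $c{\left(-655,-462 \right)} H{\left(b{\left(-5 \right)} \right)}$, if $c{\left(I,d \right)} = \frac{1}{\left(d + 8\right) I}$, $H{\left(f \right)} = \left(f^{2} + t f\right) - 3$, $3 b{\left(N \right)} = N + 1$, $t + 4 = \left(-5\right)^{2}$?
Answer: $- \frac{263}{2676330} \approx -9.8269 \cdot 10^{-5}$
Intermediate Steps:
$t = 21$ ($t = -4 + \left(-5\right)^{2} = -4 + 25 = 21$)
$b{\left(N \right)} = \frac{1}{3} + \frac{N}{3}$ ($b{\left(N \right)} = \frac{N + 1}{3} = \frac{1 + N}{3} = \frac{1}{3} + \frac{N}{3}$)
$H{\left(f \right)} = -3 + f^{2} + 21 f$ ($H{\left(f \right)} = \left(f^{2} + 21 f\right) - 3 = -3 + f^{2} + 21 f$)
$c{\left(I,d \right)} = \frac{1}{I \left(8 + d\right)}$ ($c{\left(I,d \right)} = \frac{1}{\left(8 + d\right) I} = \frac{1}{I \left(8 + d\right)}$)
$c{\left(-655,-462 \right)} H{\left(b{\left(-5 \right)} \right)} = \frac{1}{\left(-655\right) \left(8 - 462\right)} \left(-3 + \left(\frac{1}{3} + \frac{1}{3} \left(-5\right)\right)^{2} + 21 \left(\frac{1}{3} + \frac{1}{3} \left(-5\right)\right)\right) = - \frac{1}{655 \left(-454\right)} \left(-3 + \left(\frac{1}{3} - \frac{5}{3}\right)^{2} + 21 \left(\frac{1}{3} - \frac{5}{3}\right)\right) = \left(- \frac{1}{655}\right) \left(- \frac{1}{454}\right) \left(-3 + \left(- \frac{4}{3}\right)^{2} + 21 \left(- \frac{4}{3}\right)\right) = \frac{-3 + \frac{16}{9} - 28}{297370} = \frac{1}{297370} \left(- \frac{263}{9}\right) = - \frac{263}{2676330}$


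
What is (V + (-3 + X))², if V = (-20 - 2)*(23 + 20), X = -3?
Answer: 906304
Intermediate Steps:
V = -946 (V = -22*43 = -946)
(V + (-3 + X))² = (-946 + (-3 - 3))² = (-946 - 6)² = (-952)² = 906304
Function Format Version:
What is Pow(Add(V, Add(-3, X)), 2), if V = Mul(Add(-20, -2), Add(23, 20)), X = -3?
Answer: 906304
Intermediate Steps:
V = -946 (V = Mul(-22, 43) = -946)
Pow(Add(V, Add(-3, X)), 2) = Pow(Add(-946, Add(-3, -3)), 2) = Pow(Add(-946, -6), 2) = Pow(-952, 2) = 906304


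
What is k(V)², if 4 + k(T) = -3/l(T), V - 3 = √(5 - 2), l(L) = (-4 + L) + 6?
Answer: 2659/121 - 309*√3/242 ≈ 19.764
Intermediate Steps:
l(L) = 2 + L
V = 3 + √3 (V = 3 + √(5 - 2) = 3 + √3 ≈ 4.7320)
k(T) = -4 - 3/(2 + T)
k(V)² = ((-11 - 4*(3 + √3))/(2 + (3 + √3)))² = ((-11 + (-12 - 4*√3))/(5 + √3))² = ((-23 - 4*√3)/(5 + √3))² = (-23 - 4*√3)²/(5 + √3)²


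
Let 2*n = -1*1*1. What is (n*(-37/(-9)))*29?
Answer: -1073/18 ≈ -59.611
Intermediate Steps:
n = -1/2 (n = (-1*1*1)/2 = (-1*1)/2 = (1/2)*(-1) = -1/2 ≈ -0.50000)
(n*(-37/(-9)))*29 = -(-37)/(2*(-9))*29 = -(-37)*(-1)/(2*9)*29 = -1/2*37/9*29 = -37/18*29 = -1073/18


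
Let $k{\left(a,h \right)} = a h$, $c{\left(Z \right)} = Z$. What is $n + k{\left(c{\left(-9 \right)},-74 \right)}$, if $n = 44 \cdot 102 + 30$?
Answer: $5184$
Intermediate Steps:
$n = 4518$ ($n = 4488 + 30 = 4518$)
$n + k{\left(c{\left(-9 \right)},-74 \right)} = 4518 - -666 = 4518 + 666 = 5184$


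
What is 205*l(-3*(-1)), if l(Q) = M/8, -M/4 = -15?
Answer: 3075/2 ≈ 1537.5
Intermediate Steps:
M = 60 (M = -4*(-15) = 60)
l(Q) = 15/2 (l(Q) = 60/8 = 60*(⅛) = 15/2)
205*l(-3*(-1)) = 205*(15/2) = 3075/2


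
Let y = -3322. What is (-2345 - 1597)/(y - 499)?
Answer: 3942/3821 ≈ 1.0317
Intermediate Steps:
(-2345 - 1597)/(y - 499) = (-2345 - 1597)/(-3322 - 499) = -3942/(-3821) = -3942*(-1/3821) = 3942/3821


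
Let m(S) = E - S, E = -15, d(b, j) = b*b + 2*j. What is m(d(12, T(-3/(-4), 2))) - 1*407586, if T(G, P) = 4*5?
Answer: -407785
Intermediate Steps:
T(G, P) = 20
d(b, j) = b² + 2*j
m(S) = -15 - S
m(d(12, T(-3/(-4), 2))) - 1*407586 = (-15 - (12² + 2*20)) - 1*407586 = (-15 - (144 + 40)) - 407586 = (-15 - 1*184) - 407586 = (-15 - 184) - 407586 = -199 - 407586 = -407785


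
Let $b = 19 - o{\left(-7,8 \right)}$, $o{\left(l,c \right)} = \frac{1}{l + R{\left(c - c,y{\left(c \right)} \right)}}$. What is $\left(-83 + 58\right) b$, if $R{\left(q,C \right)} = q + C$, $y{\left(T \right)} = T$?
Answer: $-450$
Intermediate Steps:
$R{\left(q,C \right)} = C + q$
$o{\left(l,c \right)} = \frac{1}{c + l}$ ($o{\left(l,c \right)} = \frac{1}{l + \left(c + \left(c - c\right)\right)} = \frac{1}{l + \left(c + 0\right)} = \frac{1}{l + c} = \frac{1}{c + l}$)
$b = 18$ ($b = 19 - \frac{1}{8 - 7} = 19 - 1^{-1} = 19 - 1 = 18$)
$\left(-83 + 58\right) b = \left(-83 + 58\right) 18 = \left(-25\right) 18 = -450$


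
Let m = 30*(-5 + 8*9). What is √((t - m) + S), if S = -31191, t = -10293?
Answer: I*√43494 ≈ 208.55*I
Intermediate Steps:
m = 2010 (m = 30*(-5 + 72) = 30*67 = 2010)
√((t - m) + S) = √((-10293 - 1*2010) - 31191) = √((-10293 - 2010) - 31191) = √(-12303 - 31191) = √(-43494) = I*√43494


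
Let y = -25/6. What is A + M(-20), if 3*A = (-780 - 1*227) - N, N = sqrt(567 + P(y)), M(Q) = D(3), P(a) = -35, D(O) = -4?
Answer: -1019/3 - 2*sqrt(133)/3 ≈ -347.35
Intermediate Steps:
y = -25/6 (y = -25*1/6 = -25/6 ≈ -4.1667)
M(Q) = -4
N = 2*sqrt(133) (N = sqrt(567 - 35) = sqrt(532) = 2*sqrt(133) ≈ 23.065)
A = -1007/3 - 2*sqrt(133)/3 (A = ((-780 - 1*227) - 2*sqrt(133))/3 = ((-780 - 227) - 2*sqrt(133))/3 = (-1007 - 2*sqrt(133))/3 = -1007/3 - 2*sqrt(133)/3 ≈ -343.35)
A + M(-20) = (-1007/3 - 2*sqrt(133)/3) - 4 = -1019/3 - 2*sqrt(133)/3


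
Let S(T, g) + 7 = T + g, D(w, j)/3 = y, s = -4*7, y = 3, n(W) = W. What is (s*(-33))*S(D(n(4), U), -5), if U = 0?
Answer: -2772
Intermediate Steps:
s = -28
D(w, j) = 9 (D(w, j) = 3*3 = 9)
S(T, g) = -7 + T + g (S(T, g) = -7 + (T + g) = -7 + T + g)
(s*(-33))*S(D(n(4), U), -5) = (-28*(-33))*(-7 + 9 - 5) = 924*(-3) = -2772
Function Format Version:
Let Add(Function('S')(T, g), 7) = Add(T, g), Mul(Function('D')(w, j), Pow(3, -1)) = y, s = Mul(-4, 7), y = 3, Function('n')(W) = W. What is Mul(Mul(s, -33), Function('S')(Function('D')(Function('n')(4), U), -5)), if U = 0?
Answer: -2772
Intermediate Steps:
s = -28
Function('D')(w, j) = 9 (Function('D')(w, j) = Mul(3, 3) = 9)
Function('S')(T, g) = Add(-7, T, g) (Function('S')(T, g) = Add(-7, Add(T, g)) = Add(-7, T, g))
Mul(Mul(s, -33), Function('S')(Function('D')(Function('n')(4), U), -5)) = Mul(Mul(-28, -33), Add(-7, 9, -5)) = Mul(924, -3) = -2772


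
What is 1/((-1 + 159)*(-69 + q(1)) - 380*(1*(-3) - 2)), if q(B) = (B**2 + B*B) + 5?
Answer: -1/7896 ≈ -0.00012665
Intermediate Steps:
q(B) = 5 + 2*B**2 (q(B) = (B**2 + B**2) + 5 = 2*B**2 + 5 = 5 + 2*B**2)
1/((-1 + 159)*(-69 + q(1)) - 380*(1*(-3) - 2)) = 1/((-1 + 159)*(-69 + (5 + 2*1**2)) - 380*(1*(-3) - 2)) = 1/(158*(-69 + (5 + 2*1)) - 380*(-3 - 2)) = 1/(158*(-69 + (5 + 2)) - 380*(-5)) = 1/(158*(-69 + 7) + 1900) = 1/(158*(-62) + 1900) = 1/(-9796 + 1900) = 1/(-7896) = -1/7896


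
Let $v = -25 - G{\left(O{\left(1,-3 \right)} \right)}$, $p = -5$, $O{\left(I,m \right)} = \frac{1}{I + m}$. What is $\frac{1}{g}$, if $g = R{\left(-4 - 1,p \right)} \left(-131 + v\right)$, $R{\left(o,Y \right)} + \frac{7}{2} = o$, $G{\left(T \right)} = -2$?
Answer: $\frac{1}{1309} \approx 0.00076394$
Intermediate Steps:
$R{\left(o,Y \right)} = - \frac{7}{2} + o$
$v = -23$ ($v = -25 - -2 = -25 + 2 = -23$)
$g = 1309$ ($g = \left(- \frac{7}{2} - 5\right) \left(-131 - 23\right) = \left(- \frac{7}{2} - 5\right) \left(-154\right) = \left(- \frac{17}{2}\right) \left(-154\right) = 1309$)
$\frac{1}{g} = \frac{1}{1309}$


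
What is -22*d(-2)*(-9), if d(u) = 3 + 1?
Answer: 792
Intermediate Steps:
d(u) = 4
-22*d(-2)*(-9) = -22*4*(-9) = -88*(-9) = 792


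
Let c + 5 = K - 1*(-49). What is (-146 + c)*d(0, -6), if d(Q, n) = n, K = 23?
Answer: 474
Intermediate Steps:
c = 67 (c = -5 + (23 - 1*(-49)) = -5 + (23 + 49) = -5 + 72 = 67)
(-146 + c)*d(0, -6) = (-146 + 67)*(-6) = -79*(-6) = 474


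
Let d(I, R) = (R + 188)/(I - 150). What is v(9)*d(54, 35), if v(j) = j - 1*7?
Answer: -223/48 ≈ -4.6458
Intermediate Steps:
d(I, R) = (188 + R)/(-150 + I)
v(j) = -7 + j (v(j) = j - 7 = -7 + j)
v(9)*d(54, 35) = (-7 + 9)*((188 + 35)/(-150 + 54)) = 2*(223/(-96)) = 2*(-1/96*223) = 2*(-223/96) = -223/48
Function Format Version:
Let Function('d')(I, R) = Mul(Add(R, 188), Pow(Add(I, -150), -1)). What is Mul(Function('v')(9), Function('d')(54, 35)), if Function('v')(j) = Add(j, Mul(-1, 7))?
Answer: Rational(-223, 48) ≈ -4.6458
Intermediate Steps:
Function('d')(I, R) = Mul(Pow(Add(-150, I), -1), Add(188, R)) (Function('d')(I, R) = Mul(Add(188, R), Pow(Add(-150, I), -1)) = Mul(Pow(Add(-150, I), -1), Add(188, R)))
Function('v')(j) = Add(-7, j) (Function('v')(j) = Add(j, -7) = Add(-7, j))
Mul(Function('v')(9), Function('d')(54, 35)) = Mul(Add(-7, 9), Mul(Pow(Add(-150, 54), -1), Add(188, 35))) = Mul(2, Mul(Pow(-96, -1), 223)) = Mul(2, Mul(Rational(-1, 96), 223)) = Mul(2, Rational(-223, 96)) = Rational(-223, 48)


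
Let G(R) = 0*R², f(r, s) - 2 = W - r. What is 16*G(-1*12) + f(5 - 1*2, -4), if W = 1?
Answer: 0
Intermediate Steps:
f(r, s) = 3 - r (f(r, s) = 2 + (1 - r) = 3 - r)
G(R) = 0
16*G(-1*12) + f(5 - 1*2, -4) = 16*0 + (3 - (5 - 1*2)) = 0 + (3 - (5 - 2)) = 0 + (3 - 1*3) = 0 + (3 - 3) = 0 + 0 = 0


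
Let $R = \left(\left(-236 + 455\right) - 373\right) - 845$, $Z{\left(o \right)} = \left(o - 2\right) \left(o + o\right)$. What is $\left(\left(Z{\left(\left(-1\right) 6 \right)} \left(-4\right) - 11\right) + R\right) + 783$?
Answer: $-611$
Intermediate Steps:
$Z{\left(o \right)} = 2 o \left(-2 + o\right)$ ($Z{\left(o \right)} = \left(-2 + o\right) 2 o = 2 o \left(-2 + o\right)$)
$R = -999$ ($R = \left(219 - 373\right) - 845 = -154 - 845 = -999$)
$\left(\left(Z{\left(\left(-1\right) 6 \right)} \left(-4\right) - 11\right) + R\right) + 783 = \left(\left(2 \left(\left(-1\right) 6\right) \left(-2 - 6\right) \left(-4\right) - 11\right) - 999\right) + 783 = \left(\left(2 \left(-6\right) \left(-2 - 6\right) \left(-4\right) - 11\right) - 999\right) + 783 = \left(\left(2 \left(-6\right) \left(-8\right) \left(-4\right) - 11\right) - 999\right) + 783 = \left(\left(96 \left(-4\right) - 11\right) - 999\right) + 783 = \left(\left(-384 - 11\right) - 999\right) + 783 = \left(-395 - 999\right) + 783 = -1394 + 783 = -611$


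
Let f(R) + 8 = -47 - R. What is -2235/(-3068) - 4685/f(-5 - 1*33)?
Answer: 14411575/52156 ≈ 276.32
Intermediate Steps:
f(R) = -55 - R (f(R) = -8 + (-47 - R) = -55 - R)
-2235/(-3068) - 4685/f(-5 - 1*33) = -2235/(-3068) - 4685/(-55 - (-5 - 1*33)) = -2235*(-1/3068) - 4685/(-55 - (-5 - 33)) = 2235/3068 - 4685/(-55 - 1*(-38)) = 2235/3068 - 4685/(-55 + 38) = 2235/3068 - 4685/(-17) = 2235/3068 - 4685*(-1/17) = 2235/3068 + 4685/17 = 14411575/52156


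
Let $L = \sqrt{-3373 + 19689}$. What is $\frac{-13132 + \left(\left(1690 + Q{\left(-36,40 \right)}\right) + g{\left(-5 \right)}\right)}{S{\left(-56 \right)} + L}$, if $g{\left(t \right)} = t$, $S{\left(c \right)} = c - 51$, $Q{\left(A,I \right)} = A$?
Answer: $- \frac{1228681}{4867} - \frac{22966 \sqrt{4079}}{4867} \approx -553.82$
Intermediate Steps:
$S{\left(c \right)} = -51 + c$
$L = 2 \sqrt{4079}$ ($L = \sqrt{16316} = 2 \sqrt{4079} \approx 127.73$)
$\frac{-13132 + \left(\left(1690 + Q{\left(-36,40 \right)}\right) + g{\left(-5 \right)}\right)}{S{\left(-56 \right)} + L} = \frac{-13132 + \left(\left(1690 - 36\right) - 5\right)}{\left(-51 - 56\right) + 2 \sqrt{4079}} = \frac{-13132 + \left(1654 - 5\right)}{-107 + 2 \sqrt{4079}} = \frac{-13132 + 1649}{-107 + 2 \sqrt{4079}} = - \frac{11483}{-107 + 2 \sqrt{4079}}$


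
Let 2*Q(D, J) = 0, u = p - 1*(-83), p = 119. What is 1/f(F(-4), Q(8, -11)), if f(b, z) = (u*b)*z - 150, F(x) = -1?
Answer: -1/150 ≈ -0.0066667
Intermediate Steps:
u = 202 (u = 119 - 1*(-83) = 119 + 83 = 202)
Q(D, J) = 0 (Q(D, J) = (½)*0 = 0)
f(b, z) = -150 + 202*b*z (f(b, z) = (202*b)*z - 150 = 202*b*z - 150 = -150 + 202*b*z)
1/f(F(-4), Q(8, -11)) = 1/(-150 + 202*(-1)*0) = 1/(-150 + 0) = 1/(-150) = -1/150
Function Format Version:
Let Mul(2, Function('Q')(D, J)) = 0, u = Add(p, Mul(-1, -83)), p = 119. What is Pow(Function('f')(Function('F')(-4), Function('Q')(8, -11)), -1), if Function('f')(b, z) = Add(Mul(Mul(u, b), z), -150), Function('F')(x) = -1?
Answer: Rational(-1, 150) ≈ -0.0066667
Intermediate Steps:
u = 202 (u = Add(119, Mul(-1, -83)) = Add(119, 83) = 202)
Function('Q')(D, J) = 0 (Function('Q')(D, J) = Mul(Rational(1, 2), 0) = 0)
Function('f')(b, z) = Add(-150, Mul(202, b, z)) (Function('f')(b, z) = Add(Mul(Mul(202, b), z), -150) = Add(Mul(202, b, z), -150) = Add(-150, Mul(202, b, z)))
Pow(Function('f')(Function('F')(-4), Function('Q')(8, -11)), -1) = Pow(Add(-150, Mul(202, -1, 0)), -1) = Pow(Add(-150, 0), -1) = Pow(-150, -1) = Rational(-1, 150)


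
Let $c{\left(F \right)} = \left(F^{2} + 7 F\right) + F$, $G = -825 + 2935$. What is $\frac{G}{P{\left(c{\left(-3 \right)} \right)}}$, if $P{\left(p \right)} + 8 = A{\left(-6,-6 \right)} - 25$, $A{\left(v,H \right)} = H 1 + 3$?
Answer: $- \frac{1055}{18} \approx -58.611$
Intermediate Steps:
$G = 2110$
$c{\left(F \right)} = F^{2} + 8 F$
$A{\left(v,H \right)} = 3 + H$ ($A{\left(v,H \right)} = H + 3 = 3 + H$)
$P{\left(p \right)} = -36$ ($P{\left(p \right)} = -8 + \left(\left(3 - 6\right) - 25\right) = -8 - 28 = -36$)
$\frac{G}{P{\left(c{\left(-3 \right)} \right)}} = \frac{2110}{-36} = 2110 \left(- \frac{1}{36}\right) = - \frac{1055}{18}$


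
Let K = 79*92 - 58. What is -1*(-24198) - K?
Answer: 16988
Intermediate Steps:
K = 7210 (K = 7268 - 58 = 7210)
-1*(-24198) - K = -1*(-24198) - 1*7210 = 24198 - 7210 = 16988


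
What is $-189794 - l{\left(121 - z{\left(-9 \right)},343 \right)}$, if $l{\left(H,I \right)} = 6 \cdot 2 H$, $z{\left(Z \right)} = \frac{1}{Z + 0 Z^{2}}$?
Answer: $- \frac{573742}{3} \approx -1.9125 \cdot 10^{5}$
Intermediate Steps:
$z{\left(Z \right)} = \frac{1}{Z}$ ($z{\left(Z \right)} = \frac{1}{Z + 0} = \frac{1}{Z}$)
$l{\left(H,I \right)} = 12 H$
$-189794 - l{\left(121 - z{\left(-9 \right)},343 \right)} = -189794 - 12 \left(121 - \frac{1}{-9}\right) = -189794 - 12 \left(121 - - \frac{1}{9}\right) = -189794 - 12 \left(121 + \frac{1}{9}\right) = -189794 - 12 \cdot \frac{1090}{9} = -189794 - \frac{4360}{3} = - \frac{573742}{3}$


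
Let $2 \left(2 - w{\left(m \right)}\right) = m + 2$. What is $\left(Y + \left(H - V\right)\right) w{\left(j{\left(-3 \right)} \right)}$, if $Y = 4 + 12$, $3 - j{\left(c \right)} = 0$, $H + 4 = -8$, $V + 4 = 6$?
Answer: $-1$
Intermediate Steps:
$V = 2$ ($V = -4 + 6 = 2$)
$H = -12$ ($H = -4 - 8 = -12$)
$j{\left(c \right)} = 3$ ($j{\left(c \right)} = 3 - 0 = 3 + 0 = 3$)
$Y = 16$
$w{\left(m \right)} = 1 - \frac{m}{2}$ ($w{\left(m \right)} = 2 - \frac{m + 2}{2} = 2 - \frac{2 + m}{2} = 2 - \left(1 + \frac{m}{2}\right) = 1 - \frac{m}{2}$)
$\left(Y + \left(H - V\right)\right) w{\left(j{\left(-3 \right)} \right)} = \left(16 - 14\right) \left(1 - \frac{3}{2}\right) = \left(16 - 14\right) \left(- \frac{1}{2}\right) = 2 \left(- \frac{1}{2}\right) = -1$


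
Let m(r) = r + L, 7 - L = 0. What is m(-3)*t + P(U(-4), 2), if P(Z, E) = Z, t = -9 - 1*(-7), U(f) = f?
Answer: -12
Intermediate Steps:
L = 7 (L = 7 - 1*0 = 7 + 0 = 7)
t = -2 (t = -9 + 7 = -2)
m(r) = 7 + r (m(r) = r + 7 = 7 + r)
m(-3)*t + P(U(-4), 2) = (7 - 3)*(-2) - 4 = 4*(-2) - 4 = -8 - 4 = -12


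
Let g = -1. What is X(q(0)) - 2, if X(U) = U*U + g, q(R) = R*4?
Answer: -3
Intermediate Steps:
q(R) = 4*R
X(U) = -1 + U² (X(U) = U*U - 1 = U² - 1 = -1 + U²)
X(q(0)) - 2 = (-1 + (4*0)²) - 2 = (-1 + 0²) - 2 = (-1 + 0) - 2 = -1 - 2 = -3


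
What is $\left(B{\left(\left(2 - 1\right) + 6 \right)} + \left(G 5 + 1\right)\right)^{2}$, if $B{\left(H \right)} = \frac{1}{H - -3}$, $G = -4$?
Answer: $\frac{35721}{100} \approx 357.21$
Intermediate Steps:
$B{\left(H \right)} = \frac{1}{3 + H}$ ($B{\left(H \right)} = \frac{1}{H + \left(-3 + 6\right)} = \frac{1}{H + 3} = \frac{1}{3 + H}$)
$\left(B{\left(\left(2 - 1\right) + 6 \right)} + \left(G 5 + 1\right)\right)^{2} = \left(\frac{1}{3 + \left(\left(2 - 1\right) + 6\right)} + \left(\left(-4\right) 5 + 1\right)\right)^{2} = \left(\frac{1}{3 + \left(1 + 6\right)} + \left(-20 + 1\right)\right)^{2} = \left(\frac{1}{3 + 7} - 19\right)^{2} = \left(\frac{1}{10} - 19\right)^{2} = \left(- \frac{189}{10}\right)^{2} = \frac{35721}{100}$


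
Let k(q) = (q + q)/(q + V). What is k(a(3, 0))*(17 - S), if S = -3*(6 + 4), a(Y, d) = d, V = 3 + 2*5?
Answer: 0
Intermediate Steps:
V = 13 (V = 3 + 10 = 13)
S = -30 (S = -3*10 = -30)
k(q) = 2*q/(13 + q) (k(q) = (q + q)/(q + 13) = (2*q)/(13 + q) = 2*q/(13 + q))
k(a(3, 0))*(17 - S) = (2*0/(13 + 0))*(17 - 1*(-30)) = (2*0/13)*(17 + 30) = (2*0*(1/13))*47 = 0*47 = 0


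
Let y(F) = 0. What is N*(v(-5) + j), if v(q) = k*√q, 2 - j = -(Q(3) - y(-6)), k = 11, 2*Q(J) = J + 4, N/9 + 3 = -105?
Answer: -5346 - 10692*I*√5 ≈ -5346.0 - 23908.0*I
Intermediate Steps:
N = -972 (N = -27 + 9*(-105) = -27 - 945 = -972)
Q(J) = 2 + J/2 (Q(J) = (J + 4)/2 = (4 + J)/2 = 2 + J/2)
j = 11/2 (j = 2 - (-1)*((2 + (½)*3) - 1*0) = 2 - (-1)*((2 + 3/2) + 0) = 2 - (-1)*(7/2 + 0) = 2 - (-1)*7/2 = 2 - 1*(-7/2) = 2 + 7/2 = 11/2 ≈ 5.5000)
v(q) = 11*√q
N*(v(-5) + j) = -972*(11*√(-5) + 11/2) = -972*(11*(I*√5) + 11/2) = -972*(11*I*√5 + 11/2) = -972*(11/2 + 11*I*√5) = -5346 - 10692*I*√5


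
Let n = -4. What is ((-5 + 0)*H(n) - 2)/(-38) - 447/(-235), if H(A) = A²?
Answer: 18128/4465 ≈ 4.0600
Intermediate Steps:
((-5 + 0)*H(n) - 2)/(-38) - 447/(-235) = ((-5 + 0)*(-4)² - 2)/(-38) - 447/(-235) = (-5*16 - 2)*(-1/38) - 447*(-1/235) = (-80 - 2)*(-1/38) + 447/235 = -82*(-1/38) + 447/235 = 41/19 + 447/235 = 18128/4465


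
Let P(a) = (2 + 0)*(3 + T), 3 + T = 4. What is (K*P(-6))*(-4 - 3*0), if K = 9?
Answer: -288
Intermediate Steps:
T = 1 (T = -3 + 4 = 1)
P(a) = 8 (P(a) = (2 + 0)*(3 + 1) = 2*4 = 8)
(K*P(-6))*(-4 - 3*0) = (9*8)*(-4 - 3*0) = 72*(-4 + 0) = 72*(-4) = -288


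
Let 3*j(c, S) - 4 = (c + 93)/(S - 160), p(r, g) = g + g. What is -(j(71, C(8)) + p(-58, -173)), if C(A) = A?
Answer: 13111/38 ≈ 345.03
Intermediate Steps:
p(r, g) = 2*g
j(c, S) = 4/3 + (93 + c)/(3*(-160 + S)) (j(c, S) = 4/3 + ((c + 93)/(S - 160))/3 = 4/3 + ((93 + c)/(-160 + S))/3 = 4/3 + (93 + c)/(3*(-160 + S)))
-(j(71, C(8)) + p(-58, -173)) = -((-547 + 71 + 4*8)/(3*(-160 + 8)) + 2*(-173)) = -((1/3)*(-547 + 71 + 32)/(-152) - 346) = -((1/3)*(-1/152)*(-444) - 346) = -(37/38 - 346) = -1*(-13111/38) = 13111/38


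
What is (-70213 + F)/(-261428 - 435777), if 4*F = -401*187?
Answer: 8679/68020 ≈ 0.12759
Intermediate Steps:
F = -74987/4 (F = (-401*187)/4 = (¼)*(-74987) = -74987/4 ≈ -18747.)
(-70213 + F)/(-261428 - 435777) = (-70213 - 74987/4)/(-261428 - 435777) = -355839/4/(-697205) = -355839/4*(-1/697205) = 8679/68020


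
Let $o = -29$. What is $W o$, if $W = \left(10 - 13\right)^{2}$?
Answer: $-261$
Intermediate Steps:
$W = 9$ ($W = \left(-3\right)^{2} = 9$)
$W o = 9 \left(-29\right) = -261$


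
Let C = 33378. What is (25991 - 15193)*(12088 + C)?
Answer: 490941868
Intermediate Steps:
(25991 - 15193)*(12088 + C) = (25991 - 15193)*(12088 + 33378) = 10798*45466 = 490941868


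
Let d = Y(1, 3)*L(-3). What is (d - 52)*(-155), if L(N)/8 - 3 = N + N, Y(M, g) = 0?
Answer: 8060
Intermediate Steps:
L(N) = 24 + 16*N (L(N) = 24 + 8*(N + N) = 24 + 8*(2*N) = 24 + 16*N)
d = 0 (d = 0*(24 + 16*(-3)) = 0*(24 - 48) = 0*(-24) = 0)
(d - 52)*(-155) = (0 - 52)*(-155) = -52*(-155) = 8060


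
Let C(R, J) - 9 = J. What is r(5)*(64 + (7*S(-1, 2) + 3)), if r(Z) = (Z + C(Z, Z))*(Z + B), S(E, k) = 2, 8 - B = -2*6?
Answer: 38475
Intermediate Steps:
C(R, J) = 9 + J
B = 20 (B = 8 - (-2)*6 = 8 - 1*(-12) = 8 + 12 = 20)
r(Z) = (9 + 2*Z)*(20 + Z) (r(Z) = (Z + (9 + Z))*(Z + 20) = (9 + 2*Z)*(20 + Z))
r(5)*(64 + (7*S(-1, 2) + 3)) = (180 + 2*5**2 + 49*5)*(64 + (7*2 + 3)) = (180 + 2*25 + 245)*(64 + (14 + 3)) = (180 + 50 + 245)*(64 + 17) = 475*81 = 38475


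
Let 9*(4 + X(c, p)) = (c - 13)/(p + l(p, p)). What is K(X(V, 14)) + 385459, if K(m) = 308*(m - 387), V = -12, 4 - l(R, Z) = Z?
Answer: 2383354/9 ≈ 2.6482e+5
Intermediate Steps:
l(R, Z) = 4 - Z
X(c, p) = -157/36 + c/36 (X(c, p) = -4 + ((c - 13)/(p + (4 - p)))/9 = -4 + ((-13 + c)/4)/9 = -4 + ((-13 + c)*(1/4))/9 = -4 + (-13/4 + c/4)/9 = -4 + (-13/36 + c/36) = -157/36 + c/36)
K(m) = -119196 + 308*m (K(m) = 308*(-387 + m) = -119196 + 308*m)
K(X(V, 14)) + 385459 = (-119196 + 308*(-157/36 + (1/36)*(-12))) + 385459 = (-119196 + 308*(-157/36 - 1/3)) + 385459 = (-119196 + 308*(-169/36)) + 385459 = (-119196 - 13013/9) + 385459 = -1085777/9 + 385459 = 2383354/9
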